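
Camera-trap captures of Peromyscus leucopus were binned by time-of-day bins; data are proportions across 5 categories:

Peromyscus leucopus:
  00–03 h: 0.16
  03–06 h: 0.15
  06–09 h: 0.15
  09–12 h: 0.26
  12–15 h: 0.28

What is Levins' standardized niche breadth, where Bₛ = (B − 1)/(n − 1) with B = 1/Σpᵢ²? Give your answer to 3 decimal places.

Σpᵢ² = 0.16² + 0.15² + 0.15² + 0.26² + 0.28² = 0.0256 + 0.0225 + 0.0225 + 0.0676 + 0.0784 = 0.2166
B = 1 / 0.2166 = 4.61681
Bₛ = (B − 1)/(n − 1) = (4.61681 − 1)/(5 − 1) = 3.61681/4 = 0.90420

0.904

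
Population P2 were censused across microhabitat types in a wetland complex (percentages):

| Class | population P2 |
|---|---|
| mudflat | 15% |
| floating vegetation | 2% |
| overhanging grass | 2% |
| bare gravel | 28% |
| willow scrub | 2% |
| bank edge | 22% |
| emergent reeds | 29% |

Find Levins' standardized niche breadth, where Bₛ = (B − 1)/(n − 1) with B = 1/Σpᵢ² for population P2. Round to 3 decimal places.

0.544

Convert percentages to proportions (divide by 100).
Σpᵢ² = 0.15² + 0.02² + 0.02² + 0.28² + 0.02² + 0.22² + 0.29² = 0.0225 + 0.0004 + 0.0004 + 0.0784 + 0.0004 + 0.0484 + 0.0841 = 0.2346
B = 1 / 0.2346 = 4.26257
Bₛ = (B − 1)/(n − 1) = (4.26257 − 1)/(7 − 1) = 3.26257/6 = 0.54376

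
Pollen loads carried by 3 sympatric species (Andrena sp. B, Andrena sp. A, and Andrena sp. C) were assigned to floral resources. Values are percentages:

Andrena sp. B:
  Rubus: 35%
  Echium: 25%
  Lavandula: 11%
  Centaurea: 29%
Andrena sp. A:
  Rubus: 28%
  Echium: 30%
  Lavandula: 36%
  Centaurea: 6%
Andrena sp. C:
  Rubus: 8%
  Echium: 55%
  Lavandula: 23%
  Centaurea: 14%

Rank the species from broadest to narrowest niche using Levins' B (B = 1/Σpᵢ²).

Convert percentages to proportions (divide by 100).
Σp_Bᵢ² = 0.35² + 0.25² + 0.11² + 0.29² = 0.1225 + 0.0625 + 0.0121 + 0.0841 = 0.2812
B_B = 1 / 0.2812 = 3.5562
Σp_Aᵢ² = 0.28² + 0.30² + 0.36² + 0.06² = 0.0784 + 0.0900 + 0.1296 + 0.0036 = 0.3016
B_A = 1 / 0.3016 = 3.3156
Σp_Cᵢ² = 0.08² + 0.55² + 0.23² + 0.14² = 0.0064 + 0.3025 + 0.0529 + 0.0196 = 0.3814
B_C = 1 / 0.3814 = 2.6219
Ranking by B (broadest → narrowest): Andrena sp. B (3.56) > Andrena sp. A (3.32) > Andrena sp. C (2.62)

Andrena sp. B > Andrena sp. A > Andrena sp. C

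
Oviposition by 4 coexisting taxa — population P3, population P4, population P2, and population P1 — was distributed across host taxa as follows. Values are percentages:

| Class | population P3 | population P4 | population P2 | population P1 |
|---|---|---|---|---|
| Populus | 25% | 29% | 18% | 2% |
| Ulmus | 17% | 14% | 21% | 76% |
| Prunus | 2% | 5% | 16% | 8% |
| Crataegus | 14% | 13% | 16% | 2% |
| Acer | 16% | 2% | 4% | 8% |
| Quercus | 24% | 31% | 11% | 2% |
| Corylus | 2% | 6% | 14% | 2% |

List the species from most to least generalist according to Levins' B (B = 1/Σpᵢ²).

Convert percentages to proportions (divide by 100).
Σp_P3ᵢ² = 0.25² + 0.17² + 0.02² + 0.14² + 0.16² + 0.24² + 0.02² = 0.0625 + 0.0289 + 0.0004 + 0.0196 + 0.0256 + 0.0576 + 0.0004 = 0.1950
B_P3 = 1 / 0.1950 = 5.1282
Σp_P4ᵢ² = 0.29² + 0.14² + 0.05² + 0.13² + 0.02² + 0.31² + 0.06² = 0.0841 + 0.0196 + 0.0025 + 0.0169 + 0.0004 + 0.0961 + 0.0036 = 0.2232
B_P4 = 1 / 0.2232 = 4.4803
Σp_P2ᵢ² = 0.18² + 0.21² + 0.16² + 0.16² + 0.04² + 0.11² + 0.14² = 0.0324 + 0.0441 + 0.0256 + 0.0256 + 0.0016 + 0.0121 + 0.0196 = 0.1610
B_P2 = 1 / 0.1610 = 6.2112
Σp_P1ᵢ² = 0.02² + 0.76² + 0.08² + 0.02² + 0.08² + 0.02² + 0.02² = 0.0004 + 0.5776 + 0.0064 + 0.0004 + 0.0064 + 0.0004 + 0.0004 = 0.5920
B_P1 = 1 / 0.5920 = 1.6892
Ranking by B (broadest → narrowest): population P2 (6.21) > population P3 (5.13) > population P4 (4.48) > population P1 (1.69)

population P2 > population P3 > population P4 > population P1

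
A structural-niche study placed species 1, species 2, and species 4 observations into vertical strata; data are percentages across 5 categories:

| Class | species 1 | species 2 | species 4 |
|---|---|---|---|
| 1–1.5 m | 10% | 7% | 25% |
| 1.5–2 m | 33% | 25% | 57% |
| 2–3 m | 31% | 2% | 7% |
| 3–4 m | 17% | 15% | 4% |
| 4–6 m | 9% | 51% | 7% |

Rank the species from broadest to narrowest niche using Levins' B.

species 1 > species 2 > species 4

Convert percentages to proportions (divide by 100).
Σp_1ᵢ² = 0.10² + 0.33² + 0.31² + 0.17² + 0.09² = 0.0100 + 0.1089 + 0.0961 + 0.0289 + 0.0081 = 0.2520
B_1 = 1 / 0.2520 = 3.9683
Σp_2ᵢ² = 0.07² + 0.25² + 0.02² + 0.15² + 0.51² = 0.0049 + 0.0625 + 0.0004 + 0.0225 + 0.2601 = 0.3504
B_2 = 1 / 0.3504 = 2.8539
Σp_4ᵢ² = 0.25² + 0.57² + 0.07² + 0.04² + 0.07² = 0.0625 + 0.3249 + 0.0049 + 0.0016 + 0.0049 = 0.3988
B_4 = 1 / 0.3988 = 2.5075
Ranking by B (broadest → narrowest): species 1 (3.97) > species 2 (2.85) > species 4 (2.51)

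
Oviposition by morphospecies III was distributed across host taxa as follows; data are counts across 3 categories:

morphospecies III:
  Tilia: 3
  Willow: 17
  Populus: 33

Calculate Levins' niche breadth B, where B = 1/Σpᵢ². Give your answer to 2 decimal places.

Proportions for morphospecies III (n=53): 3/53=0.0566, 17/53=0.3208, 33/53=0.6226
Σpᵢ² = 0.0566² + 0.3208² + 0.6226² = 0.003204 + 0.102913 + 0.387631 = 0.493748
B = 1 / 0.493748 = 2.0253

2.03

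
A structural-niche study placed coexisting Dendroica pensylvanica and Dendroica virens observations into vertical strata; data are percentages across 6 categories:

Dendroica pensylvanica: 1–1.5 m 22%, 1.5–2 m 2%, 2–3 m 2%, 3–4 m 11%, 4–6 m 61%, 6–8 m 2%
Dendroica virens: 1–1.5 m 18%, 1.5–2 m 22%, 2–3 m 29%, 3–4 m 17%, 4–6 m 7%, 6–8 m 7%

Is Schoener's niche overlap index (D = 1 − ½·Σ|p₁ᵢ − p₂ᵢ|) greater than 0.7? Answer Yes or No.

Convert percentages to proportions (divide by 100).
Σ|p₁ᵢ − p₂ᵢ| = 0.04 + 0.20 + 0.27 + 0.06 + 0.54 + 0.05 = 1.16
D = 1 − ½ × 1.16 = 1 − 0.580 = 0.4200
D = 0.4200 < 0.7 → No.

No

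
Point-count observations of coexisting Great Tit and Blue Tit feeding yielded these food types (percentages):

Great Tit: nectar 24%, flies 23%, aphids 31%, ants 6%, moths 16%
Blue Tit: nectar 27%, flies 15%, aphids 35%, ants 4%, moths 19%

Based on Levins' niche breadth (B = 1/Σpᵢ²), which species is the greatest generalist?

Convert percentages to proportions (divide by 100).
Σp_Greaᵢ² = 0.24² + 0.23² + 0.31² + 0.06² + 0.16² = 0.0576 + 0.0529 + 0.0961 + 0.0036 + 0.0256 = 0.2358
B_Grea = 1 / 0.2358 = 4.2409
Σp_Blueᵢ² = 0.27² + 0.15² + 0.35² + 0.04² + 0.19² = 0.0729 + 0.0225 + 0.1225 + 0.0016 + 0.0361 = 0.2556
B_Blue = 1 / 0.2556 = 3.9124
Highest B → broadest niche (most generalist): Great Tit (B = 4.24).

Great Tit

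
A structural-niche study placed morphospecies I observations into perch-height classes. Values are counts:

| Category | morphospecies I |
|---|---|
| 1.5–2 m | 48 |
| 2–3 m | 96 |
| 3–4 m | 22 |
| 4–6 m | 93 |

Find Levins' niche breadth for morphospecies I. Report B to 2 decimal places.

Proportions for morphospecies I (n=259): 48/259=0.1853, 96/259=0.3707, 22/259=0.0849, 93/259=0.3591
Σpᵢ² = 0.1853² + 0.3707² + 0.0849² + 0.3591² = 0.034336 + 0.137418 + 0.007208 + 0.128953 = 0.307915
B = 1 / 0.307915 = 3.2476

3.25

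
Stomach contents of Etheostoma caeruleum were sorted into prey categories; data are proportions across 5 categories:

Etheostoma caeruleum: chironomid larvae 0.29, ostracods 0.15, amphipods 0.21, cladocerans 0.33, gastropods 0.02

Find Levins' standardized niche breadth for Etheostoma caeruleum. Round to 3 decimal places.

Σpᵢ² = 0.29² + 0.15² + 0.21² + 0.33² + 0.02² = 0.0841 + 0.0225 + 0.0441 + 0.1089 + 0.0004 = 0.2600
B = 1 / 0.2600 = 3.84615
Bₛ = (B − 1)/(n − 1) = (3.84615 − 1)/(5 − 1) = 2.84615/4 = 0.71154

0.712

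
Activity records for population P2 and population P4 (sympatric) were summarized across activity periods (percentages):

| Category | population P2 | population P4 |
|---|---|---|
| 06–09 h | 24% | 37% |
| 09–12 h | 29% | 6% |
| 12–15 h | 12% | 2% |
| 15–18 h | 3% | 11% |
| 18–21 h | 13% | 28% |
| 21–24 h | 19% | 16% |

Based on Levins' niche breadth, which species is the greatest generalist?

Convert percentages to proportions (divide by 100).
Σp_P2ᵢ² = 0.24² + 0.29² + 0.12² + 0.03² + 0.13² + 0.19² = 0.0576 + 0.0841 + 0.0144 + 0.0009 + 0.0169 + 0.0361 = 0.2100
B_P2 = 1 / 0.2100 = 4.7619
Σp_P4ᵢ² = 0.37² + 0.06² + 0.02² + 0.11² + 0.28² + 0.16² = 0.1369 + 0.0036 + 0.0004 + 0.0121 + 0.0784 + 0.0256 = 0.2570
B_P4 = 1 / 0.2570 = 3.8911
Highest B → broadest niche (most generalist): population P2 (B = 4.76).

population P2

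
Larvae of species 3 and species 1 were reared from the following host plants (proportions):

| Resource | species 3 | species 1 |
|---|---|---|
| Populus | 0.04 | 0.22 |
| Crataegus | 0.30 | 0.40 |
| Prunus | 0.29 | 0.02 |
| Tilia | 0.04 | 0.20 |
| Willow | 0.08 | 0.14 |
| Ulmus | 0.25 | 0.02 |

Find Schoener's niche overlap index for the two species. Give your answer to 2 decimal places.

Σ|p₁ᵢ − p₂ᵢ| = 0.18 + 0.10 + 0.27 + 0.16 + 0.06 + 0.23 = 1.00
D = 1 − ½ × 1.00 = 1 − 0.500 = 0.5000

0.50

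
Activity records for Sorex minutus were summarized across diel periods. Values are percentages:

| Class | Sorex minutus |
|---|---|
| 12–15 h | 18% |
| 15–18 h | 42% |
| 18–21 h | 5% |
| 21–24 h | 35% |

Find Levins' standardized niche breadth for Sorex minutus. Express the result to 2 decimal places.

0.67

Convert percentages to proportions (divide by 100).
Σpᵢ² = 0.18² + 0.42² + 0.05² + 0.35² = 0.0324 + 0.1764 + 0.0025 + 0.1225 = 0.3338
B = 1 / 0.3338 = 2.9958
Bₛ = (B − 1)/(n − 1) = (2.9958 − 1)/(4 − 1) = 1.9958/3 = 0.6653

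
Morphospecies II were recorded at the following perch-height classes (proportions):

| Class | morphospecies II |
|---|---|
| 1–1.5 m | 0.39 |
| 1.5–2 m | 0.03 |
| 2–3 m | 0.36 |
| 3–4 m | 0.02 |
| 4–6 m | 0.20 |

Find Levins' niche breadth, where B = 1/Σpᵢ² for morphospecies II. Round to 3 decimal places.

Σpᵢ² = 0.39² + 0.03² + 0.36² + 0.02² + 0.20² = 0.1521 + 0.0009 + 0.1296 + 0.0004 + 0.0400 = 0.3230
B = 1 / 0.3230 = 3.09598

3.096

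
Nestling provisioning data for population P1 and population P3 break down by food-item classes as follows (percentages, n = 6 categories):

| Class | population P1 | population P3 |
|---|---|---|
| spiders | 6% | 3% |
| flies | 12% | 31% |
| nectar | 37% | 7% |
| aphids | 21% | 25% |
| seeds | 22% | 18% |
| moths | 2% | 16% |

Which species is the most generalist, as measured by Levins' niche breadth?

Convert percentages to proportions (divide by 100).
Σp_P1ᵢ² = 0.06² + 0.12² + 0.37² + 0.21² + 0.22² + 0.02² = 0.0036 + 0.0144 + 0.1369 + 0.0441 + 0.0484 + 0.0004 = 0.2478
B_P1 = 1 / 0.2478 = 4.0355
Σp_P3ᵢ² = 0.03² + 0.31² + 0.07² + 0.25² + 0.18² + 0.16² = 0.0009 + 0.0961 + 0.0049 + 0.0625 + 0.0324 + 0.0256 = 0.2224
B_P3 = 1 / 0.2224 = 4.4964
Highest B → broadest niche (most generalist): population P3 (B = 4.50).

population P3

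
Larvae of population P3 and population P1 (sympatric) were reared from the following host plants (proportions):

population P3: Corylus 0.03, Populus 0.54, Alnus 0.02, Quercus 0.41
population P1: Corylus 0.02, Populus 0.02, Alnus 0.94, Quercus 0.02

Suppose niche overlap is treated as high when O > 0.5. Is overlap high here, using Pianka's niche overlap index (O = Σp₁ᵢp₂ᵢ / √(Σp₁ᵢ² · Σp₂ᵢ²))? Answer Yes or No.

Σ p₁ᵢp₂ᵢ = 0.0006 + 0.0108 + 0.0188 + 0.0082 = 0.0384
Σp_1ᵢ² = 0.03² + 0.54² + 0.02² + 0.41² = 0.0009 + 0.2916 + 0.0004 + 0.1681 = 0.4610
Σp_2ᵢ² = 0.02² + 0.02² + 0.94² + 0.02² = 0.0004 + 0.0004 + 0.8836 + 0.0004 = 0.8848
O = 0.0384 / √(0.4610 × 0.8848) = 0.0384 / 0.63866 = 0.0601
O = 0.0601 < 0.5 → No.

No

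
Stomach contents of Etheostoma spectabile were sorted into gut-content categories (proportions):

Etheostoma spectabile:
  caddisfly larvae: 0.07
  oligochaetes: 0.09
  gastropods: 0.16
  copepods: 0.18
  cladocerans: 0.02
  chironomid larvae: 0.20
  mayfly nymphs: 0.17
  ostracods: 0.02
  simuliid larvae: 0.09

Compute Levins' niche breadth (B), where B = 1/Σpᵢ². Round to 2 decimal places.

6.72

Σpᵢ² = 0.07² + 0.09² + 0.16² + 0.18² + 0.02² + 0.20² + 0.17² + 0.02² + 0.09² = 0.0049 + 0.0081 + 0.0256 + 0.0324 + 0.0004 + 0.0400 + 0.0289 + 0.0004 + 0.0081 = 0.1488
B = 1 / 0.1488 = 6.7204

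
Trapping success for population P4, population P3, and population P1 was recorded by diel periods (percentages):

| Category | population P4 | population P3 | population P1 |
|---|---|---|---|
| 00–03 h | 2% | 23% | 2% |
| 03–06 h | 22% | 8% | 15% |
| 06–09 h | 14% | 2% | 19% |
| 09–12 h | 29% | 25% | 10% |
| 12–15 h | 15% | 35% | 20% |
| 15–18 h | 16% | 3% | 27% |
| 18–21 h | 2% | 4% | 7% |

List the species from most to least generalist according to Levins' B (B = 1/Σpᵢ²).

population P1 > population P4 > population P3

Convert percentages to proportions (divide by 100).
Σp_P4ᵢ² = 0.02² + 0.22² + 0.14² + 0.29² + 0.15² + 0.16² + 0.02² = 0.0004 + 0.0484 + 0.0196 + 0.0841 + 0.0225 + 0.0256 + 0.0004 = 0.2010
B_P4 = 1 / 0.2010 = 4.9751
Σp_P3ᵢ² = 0.23² + 0.08² + 0.02² + 0.25² + 0.35² + 0.03² + 0.04² = 0.0529 + 0.0064 + 0.0004 + 0.0625 + 0.1225 + 0.0009 + 0.0016 = 0.2472
B_P3 = 1 / 0.2472 = 4.0453
Σp_P1ᵢ² = 0.02² + 0.15² + 0.19² + 0.10² + 0.20² + 0.27² + 0.07² = 0.0004 + 0.0225 + 0.0361 + 0.0100 + 0.0400 + 0.0729 + 0.0049 = 0.1868
B_P1 = 1 / 0.1868 = 5.3533
Ranking by B (broadest → narrowest): population P1 (5.35) > population P4 (4.98) > population P3 (4.05)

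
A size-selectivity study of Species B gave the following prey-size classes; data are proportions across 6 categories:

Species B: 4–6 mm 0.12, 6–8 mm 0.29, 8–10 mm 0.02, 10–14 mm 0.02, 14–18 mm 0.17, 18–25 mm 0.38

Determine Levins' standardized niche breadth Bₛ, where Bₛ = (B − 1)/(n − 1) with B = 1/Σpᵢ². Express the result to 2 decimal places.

0.53

Σpᵢ² = 0.12² + 0.29² + 0.02² + 0.02² + 0.17² + 0.38² = 0.0144 + 0.0841 + 0.0004 + 0.0004 + 0.0289 + 0.1444 = 0.2726
B = 1 / 0.2726 = 3.6684
Bₛ = (B − 1)/(n − 1) = (3.6684 − 1)/(6 − 1) = 2.6684/5 = 0.5337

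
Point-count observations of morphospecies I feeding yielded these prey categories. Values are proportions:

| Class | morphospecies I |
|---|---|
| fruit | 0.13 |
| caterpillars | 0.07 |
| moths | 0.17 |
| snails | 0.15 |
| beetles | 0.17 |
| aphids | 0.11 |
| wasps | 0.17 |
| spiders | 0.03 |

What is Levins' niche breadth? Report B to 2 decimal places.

6.94

Σpᵢ² = 0.13² + 0.07² + 0.17² + 0.15² + 0.17² + 0.11² + 0.17² + 0.03² = 0.0169 + 0.0049 + 0.0289 + 0.0225 + 0.0289 + 0.0121 + 0.0289 + 0.0009 = 0.1440
B = 1 / 0.1440 = 6.9444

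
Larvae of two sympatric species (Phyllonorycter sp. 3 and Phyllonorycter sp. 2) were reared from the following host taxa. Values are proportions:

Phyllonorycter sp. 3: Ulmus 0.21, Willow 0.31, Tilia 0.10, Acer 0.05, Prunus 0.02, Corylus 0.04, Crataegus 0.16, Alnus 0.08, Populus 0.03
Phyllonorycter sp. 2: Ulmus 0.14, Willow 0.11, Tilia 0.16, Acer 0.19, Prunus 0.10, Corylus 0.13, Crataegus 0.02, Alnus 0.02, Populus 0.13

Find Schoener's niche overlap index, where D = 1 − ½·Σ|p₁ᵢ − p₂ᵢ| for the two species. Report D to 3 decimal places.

Σ|p₁ᵢ − p₂ᵢ| = 0.07 + 0.20 + 0.06 + 0.14 + 0.08 + 0.09 + 0.14 + 0.06 + 0.10 = 0.94
D = 1 − ½ × 0.94 = 1 − 0.470 = 0.53000

0.530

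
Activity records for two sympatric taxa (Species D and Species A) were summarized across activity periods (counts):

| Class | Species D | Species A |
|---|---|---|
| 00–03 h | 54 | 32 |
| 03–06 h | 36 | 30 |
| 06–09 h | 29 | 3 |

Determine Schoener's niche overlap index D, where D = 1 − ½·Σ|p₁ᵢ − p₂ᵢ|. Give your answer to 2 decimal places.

Proportions for Species D (n=119): 54/119=0.4538, 36/119=0.3025, 29/119=0.2437
Proportions for Species A (n=65): 32/65=0.4923, 30/65=0.4615, 3/65=0.0462
Σ|p₁ᵢ − p₂ᵢ| = 0.0385 + 0.1590 + 0.1975 = 0.3950
D = 1 − ½ × 0.3950 = 1 − 0.19750 = 0.80250

0.80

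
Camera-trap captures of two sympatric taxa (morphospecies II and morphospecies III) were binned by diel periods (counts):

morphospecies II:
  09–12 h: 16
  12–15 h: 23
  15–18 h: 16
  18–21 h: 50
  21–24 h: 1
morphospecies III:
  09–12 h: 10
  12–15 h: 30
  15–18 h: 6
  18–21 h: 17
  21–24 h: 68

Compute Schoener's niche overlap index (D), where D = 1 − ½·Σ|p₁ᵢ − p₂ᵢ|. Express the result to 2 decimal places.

0.48

Proportions for morphospecies II (n=106): 16/106=0.1509, 23/106=0.2170, 16/106=0.1509, 50/106=0.4717, 1/106=0.0094
Proportions for morphospecies III (n=131): 10/131=0.0763, 30/131=0.2290, 6/131=0.0458, 17/131=0.1298, 68/131=0.5191
Σ|p₁ᵢ − p₂ᵢ| = 0.0746 + 0.0120 + 0.1051 + 0.3419 + 0.5097 = 1.0433
D = 1 − ½ × 1.0433 = 1 − 0.52165 = 0.47835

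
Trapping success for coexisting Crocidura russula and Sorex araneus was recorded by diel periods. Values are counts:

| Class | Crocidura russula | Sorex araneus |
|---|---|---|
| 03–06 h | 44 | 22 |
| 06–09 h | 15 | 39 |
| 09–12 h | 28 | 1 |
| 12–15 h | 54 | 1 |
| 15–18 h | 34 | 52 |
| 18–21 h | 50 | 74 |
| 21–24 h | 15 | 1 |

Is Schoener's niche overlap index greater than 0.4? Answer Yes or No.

Yes

Proportions for Crocidura russula (n=240): 44/240=0.1833, 15/240=0.0625, 28/240=0.1167, 54/240=0.2250, 34/240=0.1417, 50/240=0.2083, 15/240=0.0625
Proportions for Sorex araneus (n=190): 22/190=0.1158, 39/190=0.2053, 1/190=0.0053, 1/190=0.0053, 52/190=0.2737, 74/190=0.3895, 1/190=0.0053
Σ|p₁ᵢ − p₂ᵢ| = 0.0675 + 0.1428 + 0.1114 + 0.2197 + 0.1320 + 0.1812 + 0.0572 = 0.9118
D = 1 − ½ × 0.9118 = 1 − 0.45590 = 0.54410
D = 0.54410 > 0.4 → Yes.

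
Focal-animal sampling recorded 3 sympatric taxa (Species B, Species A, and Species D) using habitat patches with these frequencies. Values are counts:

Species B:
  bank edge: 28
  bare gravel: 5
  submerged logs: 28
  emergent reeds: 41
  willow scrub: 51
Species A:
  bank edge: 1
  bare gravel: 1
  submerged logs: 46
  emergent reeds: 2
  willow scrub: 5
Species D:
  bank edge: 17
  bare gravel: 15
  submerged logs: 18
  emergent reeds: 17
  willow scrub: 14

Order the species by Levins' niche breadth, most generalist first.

Proportions for Species B (n=153): 28/153=0.1830, 5/153=0.0327, 28/153=0.1830, 41/153=0.2680, 51/153=0.3333
Proportions for Species A (n=55): 1/55=0.0182, 1/55=0.0182, 46/55=0.8364, 2/55=0.0364, 5/55=0.0909
Proportions for Species D (n=81): 17/81=0.2099, 15/81=0.1852, 18/81=0.2222, 17/81=0.2099, 14/81=0.1728
Σp_Bᵢ² = 0.1830² + 0.0327² + 0.1830² + 0.2680² + 0.3333² = 0.033489 + 0.001069 + 0.033489 + 0.071824 + 0.111089 = 0.250960
B_B = 1 / 0.250960 = 3.9847
Σp_Aᵢ² = 0.0182² + 0.0182² + 0.8364² + 0.0364² + 0.0909² = 0.000331 + 0.000331 + 0.699565 + 0.001325 + 0.008263 = 0.709815
B_A = 1 / 0.709815 = 1.4088
Σp_Dᵢ² = 0.2099² + 0.1852² + 0.2222² + 0.2099² + 0.1728² = 0.044058 + 0.034299 + 0.049373 + 0.044058 + 0.029860 = 0.201648
B_D = 1 / 0.201648 = 4.9591
Ranking by B (broadest → narrowest): Species D (4.96) > Species B (3.98) > Species A (1.41)

Species D > Species B > Species A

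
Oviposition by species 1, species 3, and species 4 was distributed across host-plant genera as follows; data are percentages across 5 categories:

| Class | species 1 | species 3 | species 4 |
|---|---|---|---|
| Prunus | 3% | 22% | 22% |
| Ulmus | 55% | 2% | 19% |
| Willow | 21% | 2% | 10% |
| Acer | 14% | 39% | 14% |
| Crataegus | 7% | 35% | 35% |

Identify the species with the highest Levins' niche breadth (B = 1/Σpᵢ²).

species 4

Convert percentages to proportions (divide by 100).
Σp_1ᵢ² = 0.03² + 0.55² + 0.21² + 0.14² + 0.07² = 0.0009 + 0.3025 + 0.0441 + 0.0196 + 0.0049 = 0.3720
B_1 = 1 / 0.3720 = 2.6882
Σp_3ᵢ² = 0.22² + 0.02² + 0.02² + 0.39² + 0.35² = 0.0484 + 0.0004 + 0.0004 + 0.1521 + 0.1225 = 0.3238
B_3 = 1 / 0.3238 = 3.0883
Σp_4ᵢ² = 0.22² + 0.19² + 0.10² + 0.14² + 0.35² = 0.0484 + 0.0361 + 0.0100 + 0.0196 + 0.1225 = 0.2366
B_4 = 1 / 0.2366 = 4.2265
Highest B → broadest niche (most generalist): species 4 (B = 4.23).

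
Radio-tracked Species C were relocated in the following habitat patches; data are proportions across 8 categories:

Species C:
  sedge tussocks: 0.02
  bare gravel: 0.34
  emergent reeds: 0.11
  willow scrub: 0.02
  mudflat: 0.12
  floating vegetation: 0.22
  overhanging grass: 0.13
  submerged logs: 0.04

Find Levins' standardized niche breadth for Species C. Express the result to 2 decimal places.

0.54

Σpᵢ² = 0.02² + 0.34² + 0.11² + 0.02² + 0.12² + 0.22² + 0.13² + 0.04² = 0.0004 + 0.1156 + 0.0121 + 0.0004 + 0.0144 + 0.0484 + 0.0169 + 0.0016 = 0.2098
B = 1 / 0.2098 = 4.7664
Bₛ = (B − 1)/(n − 1) = (4.7664 − 1)/(8 − 1) = 3.7664/7 = 0.5381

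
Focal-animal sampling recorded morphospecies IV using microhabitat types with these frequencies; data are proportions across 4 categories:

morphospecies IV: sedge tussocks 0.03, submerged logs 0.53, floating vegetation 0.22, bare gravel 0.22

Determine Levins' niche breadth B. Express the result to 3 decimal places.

Σpᵢ² = 0.03² + 0.53² + 0.22² + 0.22² = 0.0009 + 0.2809 + 0.0484 + 0.0484 = 0.3786
B = 1 / 0.3786 = 2.64131

2.641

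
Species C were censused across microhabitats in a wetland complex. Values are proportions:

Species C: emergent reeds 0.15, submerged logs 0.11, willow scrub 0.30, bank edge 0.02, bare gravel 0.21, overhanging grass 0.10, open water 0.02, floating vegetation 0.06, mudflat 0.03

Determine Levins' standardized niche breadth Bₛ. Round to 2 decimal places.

Σpᵢ² = 0.15² + 0.11² + 0.30² + 0.02² + 0.21² + 0.10² + 0.02² + 0.06² + 0.03² = 0.0225 + 0.0121 + 0.0900 + 0.0004 + 0.0441 + 0.0100 + 0.0004 + 0.0036 + 0.0009 = 0.1840
B = 1 / 0.1840 = 5.4348
Bₛ = (B − 1)/(n − 1) = (5.4348 − 1)/(9 − 1) = 4.4348/8 = 0.5544

0.55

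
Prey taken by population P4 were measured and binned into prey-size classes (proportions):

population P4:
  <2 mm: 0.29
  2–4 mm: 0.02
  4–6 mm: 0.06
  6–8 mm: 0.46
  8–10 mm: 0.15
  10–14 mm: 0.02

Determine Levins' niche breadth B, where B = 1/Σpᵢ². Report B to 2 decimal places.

3.10

Σpᵢ² = 0.29² + 0.02² + 0.06² + 0.46² + 0.15² + 0.02² = 0.0841 + 0.0004 + 0.0036 + 0.2116 + 0.0225 + 0.0004 = 0.3226
B = 1 / 0.3226 = 3.0998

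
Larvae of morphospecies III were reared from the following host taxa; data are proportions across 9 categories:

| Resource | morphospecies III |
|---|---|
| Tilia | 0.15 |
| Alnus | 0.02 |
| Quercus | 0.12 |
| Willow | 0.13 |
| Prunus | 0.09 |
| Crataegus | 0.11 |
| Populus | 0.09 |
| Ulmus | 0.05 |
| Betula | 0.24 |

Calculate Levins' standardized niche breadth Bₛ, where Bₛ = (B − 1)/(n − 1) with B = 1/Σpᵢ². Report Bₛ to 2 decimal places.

Σpᵢ² = 0.15² + 0.02² + 0.12² + 0.13² + 0.09² + 0.11² + 0.09² + 0.05² + 0.24² = 0.0225 + 0.0004 + 0.0144 + 0.0169 + 0.0081 + 0.0121 + 0.0081 + 0.0025 + 0.0576 = 0.1426
B = 1 / 0.1426 = 7.0126
Bₛ = (B − 1)/(n − 1) = (7.0126 − 1)/(9 − 1) = 6.0126/8 = 0.7516

0.75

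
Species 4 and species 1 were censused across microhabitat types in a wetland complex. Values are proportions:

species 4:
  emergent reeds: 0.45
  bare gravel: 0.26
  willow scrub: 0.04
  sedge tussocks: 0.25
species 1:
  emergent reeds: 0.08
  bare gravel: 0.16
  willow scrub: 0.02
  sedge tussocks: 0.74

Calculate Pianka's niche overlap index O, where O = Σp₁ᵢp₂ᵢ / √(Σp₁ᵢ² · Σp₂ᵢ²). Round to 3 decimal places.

Σ p₁ᵢp₂ᵢ = 0.0360 + 0.0416 + 0.0008 + 0.1850 = 0.2634
Σp_1ᵢ² = 0.45² + 0.26² + 0.04² + 0.25² = 0.2025 + 0.0676 + 0.0016 + 0.0625 = 0.3342
Σp_2ᵢ² = 0.08² + 0.16² + 0.02² + 0.74² = 0.0064 + 0.0256 + 0.0004 + 0.5476 = 0.5800
O = 0.2634 / √(0.3342 × 0.5800) = 0.2634 / 0.440268 = 0.59827

0.598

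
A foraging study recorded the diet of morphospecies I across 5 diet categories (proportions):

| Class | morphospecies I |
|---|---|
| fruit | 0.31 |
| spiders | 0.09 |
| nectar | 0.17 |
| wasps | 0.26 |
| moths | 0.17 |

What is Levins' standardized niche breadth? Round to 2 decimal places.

Σpᵢ² = 0.31² + 0.09² + 0.17² + 0.26² + 0.17² = 0.0961 + 0.0081 + 0.0289 + 0.0676 + 0.0289 = 0.2296
B = 1 / 0.2296 = 4.3554
Bₛ = (B − 1)/(n − 1) = (4.3554 − 1)/(5 − 1) = 3.3554/4 = 0.8389

0.84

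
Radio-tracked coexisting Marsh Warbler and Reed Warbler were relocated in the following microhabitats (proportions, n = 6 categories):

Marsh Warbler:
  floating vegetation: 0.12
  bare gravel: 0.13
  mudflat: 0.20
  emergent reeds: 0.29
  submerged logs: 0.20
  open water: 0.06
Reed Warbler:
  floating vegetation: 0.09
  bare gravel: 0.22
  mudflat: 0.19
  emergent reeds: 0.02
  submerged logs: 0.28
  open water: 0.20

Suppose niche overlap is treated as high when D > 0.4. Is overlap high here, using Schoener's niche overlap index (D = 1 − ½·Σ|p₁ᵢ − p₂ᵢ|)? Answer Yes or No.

Σ|p₁ᵢ − p₂ᵢ| = 0.03 + 0.09 + 0.01 + 0.27 + 0.08 + 0.14 = 0.62
D = 1 − ½ × 0.62 = 1 − 0.310 = 0.6900
D = 0.6900 > 0.4 → Yes.

Yes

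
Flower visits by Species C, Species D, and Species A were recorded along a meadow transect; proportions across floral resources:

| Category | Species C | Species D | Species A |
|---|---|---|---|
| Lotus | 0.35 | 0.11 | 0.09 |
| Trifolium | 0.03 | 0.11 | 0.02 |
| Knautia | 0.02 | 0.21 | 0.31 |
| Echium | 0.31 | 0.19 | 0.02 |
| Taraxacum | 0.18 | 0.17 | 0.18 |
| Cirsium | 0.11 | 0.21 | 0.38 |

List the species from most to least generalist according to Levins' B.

Species D > Species C > Species A

Σp_Cᵢ² = 0.35² + 0.03² + 0.02² + 0.31² + 0.18² + 0.11² = 0.1225 + 0.0009 + 0.0004 + 0.0961 + 0.0324 + 0.0121 = 0.2644
B_C = 1 / 0.2644 = 3.7821
Σp_Dᵢ² = 0.11² + 0.11² + 0.21² + 0.19² + 0.17² + 0.21² = 0.0121 + 0.0121 + 0.0441 + 0.0361 + 0.0289 + 0.0441 = 0.1774
B_D = 1 / 0.1774 = 5.6370
Σp_Aᵢ² = 0.09² + 0.02² + 0.31² + 0.02² + 0.18² + 0.38² = 0.0081 + 0.0004 + 0.0961 + 0.0004 + 0.0324 + 0.1444 = 0.2818
B_A = 1 / 0.2818 = 3.5486
Ranking by B (broadest → narrowest): Species D (5.64) > Species C (3.78) > Species A (3.55)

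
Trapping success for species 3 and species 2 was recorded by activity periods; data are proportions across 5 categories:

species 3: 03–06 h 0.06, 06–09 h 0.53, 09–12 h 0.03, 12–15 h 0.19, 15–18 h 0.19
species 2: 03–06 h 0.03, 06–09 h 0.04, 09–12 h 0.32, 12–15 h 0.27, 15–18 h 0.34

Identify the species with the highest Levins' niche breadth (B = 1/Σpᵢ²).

Σp_3ᵢ² = 0.06² + 0.53² + 0.03² + 0.19² + 0.19² = 0.0036 + 0.2809 + 0.0009 + 0.0361 + 0.0361 = 0.3576
B_3 = 1 / 0.3576 = 2.7964
Σp_2ᵢ² = 0.03² + 0.04² + 0.32² + 0.27² + 0.34² = 0.0009 + 0.0016 + 0.1024 + 0.0729 + 0.1156 = 0.2934
B_2 = 1 / 0.2934 = 3.4083
Highest B → broadest niche (most generalist): species 2 (B = 3.41).

species 2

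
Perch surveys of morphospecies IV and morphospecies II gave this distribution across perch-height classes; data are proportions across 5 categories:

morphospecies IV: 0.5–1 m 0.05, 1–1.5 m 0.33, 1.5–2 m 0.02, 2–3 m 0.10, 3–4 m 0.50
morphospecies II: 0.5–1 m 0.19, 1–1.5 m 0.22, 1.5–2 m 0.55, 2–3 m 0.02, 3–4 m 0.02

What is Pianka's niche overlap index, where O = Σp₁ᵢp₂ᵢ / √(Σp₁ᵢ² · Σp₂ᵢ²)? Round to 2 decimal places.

Σ p₁ᵢp₂ᵢ = 0.0095 + 0.0726 + 0.0110 + 0.0020 + 0.0100 = 0.1051
Σp_1ᵢ² = 0.05² + 0.33² + 0.02² + 0.10² + 0.50² = 0.0025 + 0.1089 + 0.0004 + 0.0100 + 0.2500 = 0.3718
Σp_2ᵢ² = 0.19² + 0.22² + 0.55² + 0.02² + 0.02² = 0.0361 + 0.0484 + 0.3025 + 0.0004 + 0.0004 = 0.3878
O = 0.1051 / √(0.3718 × 0.3878) = 0.1051 / 0.37972 = 0.2768

0.28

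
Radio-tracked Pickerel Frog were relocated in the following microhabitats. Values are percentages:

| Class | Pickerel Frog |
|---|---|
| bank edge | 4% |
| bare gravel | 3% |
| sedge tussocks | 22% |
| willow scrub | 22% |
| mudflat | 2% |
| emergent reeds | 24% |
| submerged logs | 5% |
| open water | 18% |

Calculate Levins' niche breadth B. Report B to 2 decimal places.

5.20

Convert percentages to proportions (divide by 100).
Σpᵢ² = 0.04² + 0.03² + 0.22² + 0.22² + 0.02² + 0.24² + 0.05² + 0.18² = 0.0016 + 0.0009 + 0.0484 + 0.0484 + 0.0004 + 0.0576 + 0.0025 + 0.0324 = 0.1922
B = 1 / 0.1922 = 5.2029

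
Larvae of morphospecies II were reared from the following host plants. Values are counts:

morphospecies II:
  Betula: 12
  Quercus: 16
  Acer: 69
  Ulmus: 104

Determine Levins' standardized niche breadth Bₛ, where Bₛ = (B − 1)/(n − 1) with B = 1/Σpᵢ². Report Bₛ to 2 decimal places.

Proportions for morphospecies II (n=201): 12/201=0.0597, 16/201=0.0796, 69/201=0.3433, 104/201=0.5174
Σpᵢ² = 0.0597² + 0.0796² + 0.3433² + 0.5174² = 0.003564 + 0.006336 + 0.117855 + 0.267703 = 0.395458
B = 1 / 0.395458 = 2.5287
Bₛ = (B − 1)/(n − 1) = (2.5287 − 1)/(4 − 1) = 1.5287/3 = 0.5096

0.51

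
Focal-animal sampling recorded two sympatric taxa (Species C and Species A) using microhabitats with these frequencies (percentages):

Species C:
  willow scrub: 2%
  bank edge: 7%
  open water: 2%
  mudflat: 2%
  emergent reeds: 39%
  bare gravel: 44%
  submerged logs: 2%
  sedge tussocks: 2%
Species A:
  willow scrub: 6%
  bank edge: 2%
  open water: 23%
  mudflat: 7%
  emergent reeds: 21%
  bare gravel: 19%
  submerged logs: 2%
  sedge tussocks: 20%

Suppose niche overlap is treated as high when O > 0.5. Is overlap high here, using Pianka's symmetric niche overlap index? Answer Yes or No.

Convert percentages to proportions (divide by 100).
Σ p₁ᵢp₂ᵢ = 0.0012 + 0.0014 + 0.0046 + 0.0014 + 0.0819 + 0.0836 + 0.0004 + 0.0040 = 0.1785
Σp_1ᵢ² = 0.02² + 0.07² + 0.02² + 0.02² + 0.39² + 0.44² + 0.02² + 0.02² = 0.0004 + 0.0049 + 0.0004 + 0.0004 + 0.1521 + 0.1936 + 0.0004 + 0.0004 = 0.3526
Σp_2ᵢ² = 0.06² + 0.02² + 0.23² + 0.07² + 0.21² + 0.19² + 0.02² + 0.20² = 0.0036 + 0.0004 + 0.0529 + 0.0049 + 0.0441 + 0.0361 + 0.0004 + 0.0400 = 0.1824
O = 0.1785 / √(0.3526 × 0.1824) = 0.1785 / 0.25360 = 0.7039
O = 0.7039 > 0.5 → Yes.

Yes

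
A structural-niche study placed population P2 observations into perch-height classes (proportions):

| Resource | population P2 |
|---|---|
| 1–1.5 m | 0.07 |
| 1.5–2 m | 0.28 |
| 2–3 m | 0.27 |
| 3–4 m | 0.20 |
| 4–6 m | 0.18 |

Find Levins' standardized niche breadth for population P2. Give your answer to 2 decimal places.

0.84

Σpᵢ² = 0.07² + 0.28² + 0.27² + 0.20² + 0.18² = 0.0049 + 0.0784 + 0.0729 + 0.0400 + 0.0324 = 0.2286
B = 1 / 0.2286 = 4.3745
Bₛ = (B − 1)/(n − 1) = (4.3745 − 1)/(5 − 1) = 3.3745/4 = 0.8436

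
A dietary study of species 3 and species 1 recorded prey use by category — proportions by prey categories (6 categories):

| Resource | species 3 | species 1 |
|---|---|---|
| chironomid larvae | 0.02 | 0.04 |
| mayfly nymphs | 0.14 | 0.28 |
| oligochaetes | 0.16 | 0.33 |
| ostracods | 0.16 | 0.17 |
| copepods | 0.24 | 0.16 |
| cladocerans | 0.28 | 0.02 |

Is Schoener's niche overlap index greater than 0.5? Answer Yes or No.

Yes

Σ|p₁ᵢ − p₂ᵢ| = 0.02 + 0.14 + 0.17 + 0.01 + 0.08 + 0.26 = 0.68
D = 1 − ½ × 0.68 = 1 − 0.340 = 0.6600
D = 0.6600 > 0.5 → Yes.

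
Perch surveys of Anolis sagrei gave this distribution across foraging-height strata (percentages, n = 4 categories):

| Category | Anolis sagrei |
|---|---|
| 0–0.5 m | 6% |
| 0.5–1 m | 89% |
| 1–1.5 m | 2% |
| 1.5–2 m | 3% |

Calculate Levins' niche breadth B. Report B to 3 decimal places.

Convert percentages to proportions (divide by 100).
Σpᵢ² = 0.06² + 0.89² + 0.02² + 0.03² = 0.0036 + 0.7921 + 0.0004 + 0.0009 = 0.7970
B = 1 / 0.7970 = 1.25471

1.255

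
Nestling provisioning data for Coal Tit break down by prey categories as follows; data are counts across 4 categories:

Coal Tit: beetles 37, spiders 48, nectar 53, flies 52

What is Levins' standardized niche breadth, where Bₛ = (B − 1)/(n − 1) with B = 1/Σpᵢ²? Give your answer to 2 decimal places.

Proportions for Coal Tit (n=190): 37/190=0.1947, 48/190=0.2526, 53/190=0.2789, 52/190=0.2737
Σpᵢ² = 0.1947² + 0.2526² + 0.2789² + 0.2737² = 0.037908 + 0.063807 + 0.077785 + 0.074912 = 0.254412
B = 1 / 0.254412 = 3.9306
Bₛ = (B − 1)/(n − 1) = (3.9306 − 1)/(4 − 1) = 2.9306/3 = 0.9769

0.98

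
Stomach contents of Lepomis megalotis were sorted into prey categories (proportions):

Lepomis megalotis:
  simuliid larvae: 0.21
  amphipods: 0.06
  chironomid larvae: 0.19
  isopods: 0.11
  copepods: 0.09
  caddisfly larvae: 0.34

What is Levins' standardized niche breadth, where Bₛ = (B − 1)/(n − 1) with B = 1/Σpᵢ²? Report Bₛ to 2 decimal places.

0.71

Σpᵢ² = 0.21² + 0.06² + 0.19² + 0.11² + 0.09² + 0.34² = 0.0441 + 0.0036 + 0.0361 + 0.0121 + 0.0081 + 0.1156 = 0.2196
B = 1 / 0.2196 = 4.5537
Bₛ = (B − 1)/(n − 1) = (4.5537 − 1)/(6 − 1) = 3.5537/5 = 0.7107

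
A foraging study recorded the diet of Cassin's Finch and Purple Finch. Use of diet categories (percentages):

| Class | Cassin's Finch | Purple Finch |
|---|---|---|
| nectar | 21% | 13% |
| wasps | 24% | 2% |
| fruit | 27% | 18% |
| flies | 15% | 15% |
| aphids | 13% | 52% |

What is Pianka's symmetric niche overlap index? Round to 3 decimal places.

0.631

Convert percentages to proportions (divide by 100).
Σ p₁ᵢp₂ᵢ = 0.0273 + 0.0048 + 0.0486 + 0.0225 + 0.0676 = 0.1708
Σp_1ᵢ² = 0.21² + 0.24² + 0.27² + 0.15² + 0.13² = 0.0441 + 0.0576 + 0.0729 + 0.0225 + 0.0169 = 0.2140
Σp_2ᵢ² = 0.13² + 0.02² + 0.18² + 0.15² + 0.52² = 0.0169 + 0.0004 + 0.0324 + 0.0225 + 0.2704 = 0.3426
O = 0.1708 / √(0.2140 × 0.3426) = 0.1708 / 0.270770 = 0.63079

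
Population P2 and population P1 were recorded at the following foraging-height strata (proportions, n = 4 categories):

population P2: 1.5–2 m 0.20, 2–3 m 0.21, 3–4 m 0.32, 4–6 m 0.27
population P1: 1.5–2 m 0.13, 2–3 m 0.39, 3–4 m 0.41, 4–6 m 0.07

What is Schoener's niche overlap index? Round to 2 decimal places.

0.73

Σ|p₁ᵢ − p₂ᵢ| = 0.07 + 0.18 + 0.09 + 0.20 = 0.54
D = 1 − ½ × 0.54 = 1 − 0.270 = 0.7300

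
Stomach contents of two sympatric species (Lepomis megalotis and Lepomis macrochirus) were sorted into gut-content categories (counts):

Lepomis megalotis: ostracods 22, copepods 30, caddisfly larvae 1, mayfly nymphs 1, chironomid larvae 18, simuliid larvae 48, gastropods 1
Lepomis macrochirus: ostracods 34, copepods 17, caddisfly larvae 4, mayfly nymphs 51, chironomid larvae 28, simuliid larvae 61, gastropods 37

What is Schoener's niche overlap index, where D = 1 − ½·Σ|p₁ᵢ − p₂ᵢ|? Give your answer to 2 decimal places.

Proportions for Lepomis megalotis (n=121): 22/121=0.1818, 30/121=0.2479, 1/121=0.0083, 1/121=0.0083, 18/121=0.1488, 48/121=0.3967, 1/121=0.0083
Proportions for Lepomis macrochirus (n=232): 34/232=0.1466, 17/232=0.0733, 4/232=0.0172, 51/232=0.2198, 28/232=0.1207, 61/232=0.2629, 37/232=0.1595
Σ|p₁ᵢ − p₂ᵢ| = 0.0352 + 0.1746 + 0.0089 + 0.2115 + 0.0281 + 0.1338 + 0.1512 = 0.7433
D = 1 − ½ × 0.7433 = 1 − 0.37165 = 0.62835

0.63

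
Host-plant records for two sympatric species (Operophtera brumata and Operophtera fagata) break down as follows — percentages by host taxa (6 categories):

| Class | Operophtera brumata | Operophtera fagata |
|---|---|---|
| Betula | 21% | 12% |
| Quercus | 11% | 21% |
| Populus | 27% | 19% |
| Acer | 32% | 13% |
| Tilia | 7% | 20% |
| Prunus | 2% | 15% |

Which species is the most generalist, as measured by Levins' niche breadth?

Operophtera fagata

Convert percentages to proportions (divide by 100).
Σp_brumᵢ² = 0.21² + 0.11² + 0.27² + 0.32² + 0.07² + 0.02² = 0.0441 + 0.0121 + 0.0729 + 0.1024 + 0.0049 + 0.0004 = 0.2368
B_brum = 1 / 0.2368 = 4.2230
Σp_fagaᵢ² = 0.12² + 0.21² + 0.19² + 0.13² + 0.20² + 0.15² = 0.0144 + 0.0441 + 0.0361 + 0.0169 + 0.0400 + 0.0225 = 0.1740
B_faga = 1 / 0.1740 = 5.7471
Highest B → broadest niche (most generalist): Operophtera fagata (B = 5.75).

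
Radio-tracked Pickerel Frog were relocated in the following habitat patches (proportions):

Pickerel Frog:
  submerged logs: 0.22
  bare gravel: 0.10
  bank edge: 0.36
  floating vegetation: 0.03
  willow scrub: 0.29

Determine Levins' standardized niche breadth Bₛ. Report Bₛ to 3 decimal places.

0.666

Σpᵢ² = 0.22² + 0.10² + 0.36² + 0.03² + 0.29² = 0.0484 + 0.0100 + 0.1296 + 0.0009 + 0.0841 = 0.2730
B = 1 / 0.2730 = 3.66300
Bₛ = (B − 1)/(n − 1) = (3.66300 − 1)/(5 − 1) = 2.66300/4 = 0.66575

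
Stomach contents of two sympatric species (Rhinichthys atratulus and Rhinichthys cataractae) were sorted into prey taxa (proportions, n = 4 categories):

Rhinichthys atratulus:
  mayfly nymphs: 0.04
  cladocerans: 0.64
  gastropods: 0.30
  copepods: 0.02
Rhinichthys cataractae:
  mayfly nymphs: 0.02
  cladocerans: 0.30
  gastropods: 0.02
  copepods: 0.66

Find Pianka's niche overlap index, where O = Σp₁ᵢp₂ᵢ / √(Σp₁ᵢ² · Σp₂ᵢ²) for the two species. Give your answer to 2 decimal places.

0.41

Σ p₁ᵢp₂ᵢ = 0.0008 + 0.1920 + 0.0060 + 0.0132 = 0.2120
Σp_1ᵢ² = 0.04² + 0.64² + 0.30² + 0.02² = 0.0016 + 0.4096 + 0.0900 + 0.0004 = 0.5016
Σp_2ᵢ² = 0.02² + 0.30² + 0.02² + 0.66² = 0.0004 + 0.0900 + 0.0004 + 0.4356 = 0.5264
O = 0.2120 / √(0.5016 × 0.5264) = 0.2120 / 0.51385 = 0.4126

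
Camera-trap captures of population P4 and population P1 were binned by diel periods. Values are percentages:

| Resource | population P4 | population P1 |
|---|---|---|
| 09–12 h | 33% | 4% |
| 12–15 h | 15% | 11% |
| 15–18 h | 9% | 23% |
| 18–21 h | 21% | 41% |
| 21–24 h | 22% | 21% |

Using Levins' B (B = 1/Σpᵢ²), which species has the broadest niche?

population P4

Convert percentages to proportions (divide by 100).
Σp_P4ᵢ² = 0.33² + 0.15² + 0.09² + 0.21² + 0.22² = 0.1089 + 0.0225 + 0.0081 + 0.0441 + 0.0484 = 0.2320
B_P4 = 1 / 0.2320 = 4.3103
Σp_P1ᵢ² = 0.04² + 0.11² + 0.23² + 0.41² + 0.21² = 0.0016 + 0.0121 + 0.0529 + 0.1681 + 0.0441 = 0.2788
B_P1 = 1 / 0.2788 = 3.5868
Highest B → broadest niche (most generalist): population P4 (B = 4.31).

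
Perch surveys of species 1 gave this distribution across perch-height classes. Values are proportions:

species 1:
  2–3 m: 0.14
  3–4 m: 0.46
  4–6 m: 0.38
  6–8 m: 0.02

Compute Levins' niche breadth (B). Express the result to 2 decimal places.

2.66

Σpᵢ² = 0.14² + 0.46² + 0.38² + 0.02² = 0.0196 + 0.2116 + 0.1444 + 0.0004 = 0.3760
B = 1 / 0.3760 = 2.6596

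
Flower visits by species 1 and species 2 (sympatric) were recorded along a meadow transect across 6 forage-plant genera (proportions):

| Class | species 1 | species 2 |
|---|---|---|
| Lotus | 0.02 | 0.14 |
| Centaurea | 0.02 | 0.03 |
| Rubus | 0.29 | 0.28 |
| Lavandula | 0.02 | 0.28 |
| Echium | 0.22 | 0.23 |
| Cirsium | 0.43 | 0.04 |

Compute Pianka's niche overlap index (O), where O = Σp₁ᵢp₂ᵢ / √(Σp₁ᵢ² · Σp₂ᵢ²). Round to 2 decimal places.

Σ p₁ᵢp₂ᵢ = 0.0028 + 0.0006 + 0.0812 + 0.0056 + 0.0506 + 0.0172 = 0.1580
Σp_1ᵢ² = 0.02² + 0.02² + 0.29² + 0.02² + 0.22² + 0.43² = 0.0004 + 0.0004 + 0.0841 + 0.0004 + 0.0484 + 0.1849 = 0.3186
Σp_2ᵢ² = 0.14² + 0.03² + 0.28² + 0.28² + 0.23² + 0.04² = 0.0196 + 0.0009 + 0.0784 + 0.0784 + 0.0529 + 0.0016 = 0.2318
O = 0.1580 / √(0.3186 × 0.2318) = 0.1580 / 0.27176 = 0.5814

0.58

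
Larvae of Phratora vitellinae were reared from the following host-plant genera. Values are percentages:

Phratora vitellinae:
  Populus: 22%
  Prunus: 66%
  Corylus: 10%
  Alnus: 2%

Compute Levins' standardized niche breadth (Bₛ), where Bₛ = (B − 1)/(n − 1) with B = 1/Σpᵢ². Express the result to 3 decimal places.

0.341

Convert percentages to proportions (divide by 100).
Σpᵢ² = 0.22² + 0.66² + 0.10² + 0.02² = 0.0484 + 0.4356 + 0.0100 + 0.0004 = 0.4944
B = 1 / 0.4944 = 2.02265
Bₛ = (B − 1)/(n − 1) = (2.02265 − 1)/(4 − 1) = 1.02265/3 = 0.34088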